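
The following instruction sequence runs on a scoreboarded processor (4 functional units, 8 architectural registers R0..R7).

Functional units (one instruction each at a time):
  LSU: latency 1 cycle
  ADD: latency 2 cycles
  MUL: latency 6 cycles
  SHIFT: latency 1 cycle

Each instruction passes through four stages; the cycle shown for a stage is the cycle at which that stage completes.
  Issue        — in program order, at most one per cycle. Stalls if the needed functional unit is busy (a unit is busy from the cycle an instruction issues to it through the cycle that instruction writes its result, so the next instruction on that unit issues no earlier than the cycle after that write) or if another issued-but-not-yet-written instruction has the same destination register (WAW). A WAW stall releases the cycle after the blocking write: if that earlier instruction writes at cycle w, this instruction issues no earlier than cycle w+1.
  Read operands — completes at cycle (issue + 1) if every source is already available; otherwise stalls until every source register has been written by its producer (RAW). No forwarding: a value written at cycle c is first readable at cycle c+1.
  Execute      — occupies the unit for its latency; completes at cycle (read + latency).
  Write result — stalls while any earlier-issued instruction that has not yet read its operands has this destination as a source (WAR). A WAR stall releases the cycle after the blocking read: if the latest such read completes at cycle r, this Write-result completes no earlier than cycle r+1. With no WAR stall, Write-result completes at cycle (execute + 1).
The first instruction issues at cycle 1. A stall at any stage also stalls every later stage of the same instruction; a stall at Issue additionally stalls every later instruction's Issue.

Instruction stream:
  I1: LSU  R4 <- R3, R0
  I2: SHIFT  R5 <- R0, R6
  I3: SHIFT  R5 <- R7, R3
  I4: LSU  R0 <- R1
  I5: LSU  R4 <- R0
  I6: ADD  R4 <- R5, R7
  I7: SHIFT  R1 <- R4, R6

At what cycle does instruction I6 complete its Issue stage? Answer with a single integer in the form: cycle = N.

cycle = 15

[1] I1 issues→LSU
[2] I1 reads · I2 issues→SHIFT
[3] I1 exec-done · I2 reads
[4] I1 writes R4 · I2 exec-done
[5] I2 writes R5
[6] I3 issues→SHIFT
[7] I3 reads · I4 issues→LSU
[8] I3 exec-done · I4 reads
[9] I3 writes R5 · I4 exec-done
[10] I4 writes R0
[11] I5 issues→LSU
[12] I5 reads
[13] I5 exec-done
[14] I5 writes R4
[15] I6 issues→ADD
[16] I6 reads · I7 issues→SHIFT
[18] I6 exec-done
[19] I6 writes R4
[20] I7 reads
[21] I7 exec-done
[22] I7 writes R1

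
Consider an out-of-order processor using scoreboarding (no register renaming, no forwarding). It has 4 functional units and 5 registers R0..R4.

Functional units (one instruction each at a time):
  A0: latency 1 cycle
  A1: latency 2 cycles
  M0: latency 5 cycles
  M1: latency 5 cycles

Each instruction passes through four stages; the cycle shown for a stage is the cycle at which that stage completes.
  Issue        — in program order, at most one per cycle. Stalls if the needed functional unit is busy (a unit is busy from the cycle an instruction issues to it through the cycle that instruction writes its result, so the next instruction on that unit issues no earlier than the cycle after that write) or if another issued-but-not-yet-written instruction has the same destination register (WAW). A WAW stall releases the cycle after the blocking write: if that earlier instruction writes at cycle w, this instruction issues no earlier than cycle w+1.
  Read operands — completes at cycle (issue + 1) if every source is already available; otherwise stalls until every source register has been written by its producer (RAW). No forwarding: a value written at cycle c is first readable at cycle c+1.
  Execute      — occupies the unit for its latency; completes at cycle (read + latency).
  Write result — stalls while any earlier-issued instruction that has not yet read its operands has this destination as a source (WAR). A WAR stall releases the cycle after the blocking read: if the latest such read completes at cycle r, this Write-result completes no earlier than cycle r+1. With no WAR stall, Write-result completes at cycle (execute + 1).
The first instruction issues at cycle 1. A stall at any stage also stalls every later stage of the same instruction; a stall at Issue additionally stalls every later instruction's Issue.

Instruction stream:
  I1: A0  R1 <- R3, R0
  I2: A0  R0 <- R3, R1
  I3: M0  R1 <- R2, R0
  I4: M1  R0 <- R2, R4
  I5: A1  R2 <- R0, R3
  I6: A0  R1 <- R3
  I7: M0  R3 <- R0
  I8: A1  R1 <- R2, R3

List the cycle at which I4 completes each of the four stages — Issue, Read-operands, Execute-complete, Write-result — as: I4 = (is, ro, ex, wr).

I1 -> (1, 2, 3, 4)
I2 -> (5, 6, 7, 8)  // struct: A0 busy until I1 writes@4
I3 -> (6, 9, 14, 15)  // RAW R0: wait I2 write@8
I4 -> (9, 10, 15, 16)  // WAW R0: wait I2 write@8
I5 -> (10, 17, 19, 20)  // RAW R0: wait I4 write@16
I6 -> (16, 17, 18, 19)  // WAW R1: wait I3 write@15
I7 -> (17, 18, 23, 24)
I8 -> (21, 25, 27, 28)  // struct: A1 busy until I5 writes@20, RAW R3: wait I7 write@24

I4 = (9, 10, 15, 16)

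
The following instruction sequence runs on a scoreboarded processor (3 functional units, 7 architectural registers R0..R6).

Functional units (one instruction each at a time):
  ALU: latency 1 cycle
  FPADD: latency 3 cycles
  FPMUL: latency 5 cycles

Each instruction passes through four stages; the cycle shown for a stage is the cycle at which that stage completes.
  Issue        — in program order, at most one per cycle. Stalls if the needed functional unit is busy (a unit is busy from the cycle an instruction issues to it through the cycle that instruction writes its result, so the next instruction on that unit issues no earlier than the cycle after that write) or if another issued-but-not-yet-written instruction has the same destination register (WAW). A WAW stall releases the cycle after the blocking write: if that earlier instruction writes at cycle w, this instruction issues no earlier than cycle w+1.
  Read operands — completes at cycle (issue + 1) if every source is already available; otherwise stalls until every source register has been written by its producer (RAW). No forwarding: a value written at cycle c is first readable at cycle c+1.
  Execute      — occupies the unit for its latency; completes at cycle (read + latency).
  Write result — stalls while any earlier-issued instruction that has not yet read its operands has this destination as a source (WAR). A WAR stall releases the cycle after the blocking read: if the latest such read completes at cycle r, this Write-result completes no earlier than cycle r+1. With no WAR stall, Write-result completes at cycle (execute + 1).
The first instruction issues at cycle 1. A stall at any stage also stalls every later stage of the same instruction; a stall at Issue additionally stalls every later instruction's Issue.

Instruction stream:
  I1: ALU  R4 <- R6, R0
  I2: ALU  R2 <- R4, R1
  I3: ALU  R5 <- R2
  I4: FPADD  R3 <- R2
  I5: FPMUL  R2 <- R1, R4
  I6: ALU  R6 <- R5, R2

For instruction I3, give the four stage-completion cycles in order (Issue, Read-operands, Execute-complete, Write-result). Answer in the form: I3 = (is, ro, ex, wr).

1) issue 1, read 2, done 3, write 4
2) issue 5, read 6, done 7, write 8  <struct: ALU busy until I1 writes@4>
3) issue 9, read 10, done 11, write 12  <struct: ALU busy until I2 writes@8>
4) issue 10, read 11, done 14, write 15
5) issue 11, read 12, done 17, write 18
6) issue 13, read 19, done 20, write 21  <struct: ALU busy until I3 writes@12 / RAW R2: wait I5 write@18>

I3 = (9, 10, 11, 12)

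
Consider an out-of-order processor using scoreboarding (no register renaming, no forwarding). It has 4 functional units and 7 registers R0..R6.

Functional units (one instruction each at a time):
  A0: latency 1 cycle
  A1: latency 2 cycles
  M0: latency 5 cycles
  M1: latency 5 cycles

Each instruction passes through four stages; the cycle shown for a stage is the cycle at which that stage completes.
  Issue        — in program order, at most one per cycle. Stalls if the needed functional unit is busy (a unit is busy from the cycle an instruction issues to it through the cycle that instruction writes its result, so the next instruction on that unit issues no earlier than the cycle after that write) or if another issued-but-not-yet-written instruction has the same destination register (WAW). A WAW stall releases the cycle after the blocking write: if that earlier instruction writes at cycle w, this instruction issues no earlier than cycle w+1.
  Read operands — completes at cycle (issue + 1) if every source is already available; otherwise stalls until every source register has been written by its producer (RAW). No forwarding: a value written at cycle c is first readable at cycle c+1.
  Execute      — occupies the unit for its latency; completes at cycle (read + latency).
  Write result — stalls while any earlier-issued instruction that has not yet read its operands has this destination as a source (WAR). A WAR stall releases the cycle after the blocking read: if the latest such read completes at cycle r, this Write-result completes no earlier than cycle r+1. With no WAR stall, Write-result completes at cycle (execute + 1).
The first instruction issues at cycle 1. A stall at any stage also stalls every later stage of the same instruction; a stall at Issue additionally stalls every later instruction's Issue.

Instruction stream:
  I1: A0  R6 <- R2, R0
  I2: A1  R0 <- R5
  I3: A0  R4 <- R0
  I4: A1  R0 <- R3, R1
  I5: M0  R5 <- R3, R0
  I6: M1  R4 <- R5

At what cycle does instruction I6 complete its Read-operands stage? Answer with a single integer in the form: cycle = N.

cycle = 19

c1: I1 issues→A0
c2: I1 reads; I2 issues→A1
c3: I1 exec-done; I2 reads
c4: I1 writes R6
c5: I2 exec-done; I3 issues→A0
c6: I2 writes R0
c7: I3 reads; I4 issues→A1
c8: I3 exec-done; I4 reads; I5 issues→M0
c9: I3 writes R4
c10: I4 exec-done; I6 issues→M1
c11: I4 writes R0
c12: I5 reads
c17: I5 exec-done
c18: I5 writes R5
c19: I6 reads
c24: I6 exec-done
c25: I6 writes R4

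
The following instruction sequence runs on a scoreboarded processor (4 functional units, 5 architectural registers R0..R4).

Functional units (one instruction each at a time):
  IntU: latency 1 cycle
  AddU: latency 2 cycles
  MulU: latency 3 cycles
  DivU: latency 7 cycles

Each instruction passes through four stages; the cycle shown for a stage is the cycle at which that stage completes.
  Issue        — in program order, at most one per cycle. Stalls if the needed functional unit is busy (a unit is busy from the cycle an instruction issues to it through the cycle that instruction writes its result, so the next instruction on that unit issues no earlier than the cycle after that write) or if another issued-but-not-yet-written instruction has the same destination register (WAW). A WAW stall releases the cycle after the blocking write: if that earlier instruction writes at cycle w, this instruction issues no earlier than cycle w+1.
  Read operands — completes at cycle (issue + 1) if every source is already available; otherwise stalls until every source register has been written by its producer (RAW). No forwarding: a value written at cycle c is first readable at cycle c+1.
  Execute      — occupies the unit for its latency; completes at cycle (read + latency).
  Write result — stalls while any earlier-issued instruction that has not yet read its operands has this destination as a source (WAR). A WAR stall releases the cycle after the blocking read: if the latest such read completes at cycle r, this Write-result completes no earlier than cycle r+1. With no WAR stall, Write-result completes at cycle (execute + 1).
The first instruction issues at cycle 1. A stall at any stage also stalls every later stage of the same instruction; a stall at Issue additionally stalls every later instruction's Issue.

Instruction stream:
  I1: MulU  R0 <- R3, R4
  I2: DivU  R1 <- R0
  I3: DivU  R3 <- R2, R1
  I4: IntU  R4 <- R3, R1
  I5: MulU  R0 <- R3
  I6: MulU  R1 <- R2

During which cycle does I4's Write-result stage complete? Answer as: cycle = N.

I1: IS=1 RO=2 EX=5 WR=6
I2: IS=2 RO=7 EX=14 WR=15  [RAW R0: wait I1 write@6]
I3: IS=16 RO=17 EX=24 WR=25  [struct: DivU busy until I2 writes@15]
I4: IS=17 RO=26 EX=27 WR=28  [RAW R3: wait I3 write@25]
I5: IS=18 RO=26 EX=29 WR=30  [RAW R3: wait I3 write@25]
I6: IS=31 RO=32 EX=35 WR=36  [struct: MulU busy until I5 writes@30]

cycle = 28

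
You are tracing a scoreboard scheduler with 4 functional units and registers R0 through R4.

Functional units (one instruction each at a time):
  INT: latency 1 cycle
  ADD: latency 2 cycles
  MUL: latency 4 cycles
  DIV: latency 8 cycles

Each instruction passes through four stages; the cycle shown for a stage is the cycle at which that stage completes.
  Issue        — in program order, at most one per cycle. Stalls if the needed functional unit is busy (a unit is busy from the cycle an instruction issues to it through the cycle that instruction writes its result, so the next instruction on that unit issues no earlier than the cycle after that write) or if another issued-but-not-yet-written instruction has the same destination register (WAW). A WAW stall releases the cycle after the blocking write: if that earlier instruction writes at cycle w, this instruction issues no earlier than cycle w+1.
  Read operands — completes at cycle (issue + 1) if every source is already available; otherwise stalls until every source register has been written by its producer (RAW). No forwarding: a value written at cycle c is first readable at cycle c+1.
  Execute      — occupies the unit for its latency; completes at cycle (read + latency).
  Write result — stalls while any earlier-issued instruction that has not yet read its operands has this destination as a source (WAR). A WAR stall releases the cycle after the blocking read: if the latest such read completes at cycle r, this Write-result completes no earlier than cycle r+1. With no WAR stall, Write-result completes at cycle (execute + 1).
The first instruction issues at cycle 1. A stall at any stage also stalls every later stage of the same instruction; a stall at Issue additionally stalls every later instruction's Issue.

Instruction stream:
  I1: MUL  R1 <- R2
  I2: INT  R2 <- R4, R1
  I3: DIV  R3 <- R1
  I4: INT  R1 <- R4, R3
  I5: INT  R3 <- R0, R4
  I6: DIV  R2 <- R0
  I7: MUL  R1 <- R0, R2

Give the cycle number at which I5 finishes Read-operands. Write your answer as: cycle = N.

cycle = 22

I1 -> (1, 2, 6, 7)
I2 -> (2, 8, 9, 10)  // RAW R1: wait I1 write@7
I3 -> (3, 8, 16, 17)  // RAW R1: wait I1 write@7
I4 -> (11, 18, 19, 20)  // struct: INT busy until I2 writes@10, RAW R3: wait I3 write@17
I5 -> (21, 22, 23, 24)  // struct: INT busy until I4 writes@20
I6 -> (22, 23, 31, 32)
I7 -> (23, 33, 37, 38)  // RAW R2: wait I6 write@32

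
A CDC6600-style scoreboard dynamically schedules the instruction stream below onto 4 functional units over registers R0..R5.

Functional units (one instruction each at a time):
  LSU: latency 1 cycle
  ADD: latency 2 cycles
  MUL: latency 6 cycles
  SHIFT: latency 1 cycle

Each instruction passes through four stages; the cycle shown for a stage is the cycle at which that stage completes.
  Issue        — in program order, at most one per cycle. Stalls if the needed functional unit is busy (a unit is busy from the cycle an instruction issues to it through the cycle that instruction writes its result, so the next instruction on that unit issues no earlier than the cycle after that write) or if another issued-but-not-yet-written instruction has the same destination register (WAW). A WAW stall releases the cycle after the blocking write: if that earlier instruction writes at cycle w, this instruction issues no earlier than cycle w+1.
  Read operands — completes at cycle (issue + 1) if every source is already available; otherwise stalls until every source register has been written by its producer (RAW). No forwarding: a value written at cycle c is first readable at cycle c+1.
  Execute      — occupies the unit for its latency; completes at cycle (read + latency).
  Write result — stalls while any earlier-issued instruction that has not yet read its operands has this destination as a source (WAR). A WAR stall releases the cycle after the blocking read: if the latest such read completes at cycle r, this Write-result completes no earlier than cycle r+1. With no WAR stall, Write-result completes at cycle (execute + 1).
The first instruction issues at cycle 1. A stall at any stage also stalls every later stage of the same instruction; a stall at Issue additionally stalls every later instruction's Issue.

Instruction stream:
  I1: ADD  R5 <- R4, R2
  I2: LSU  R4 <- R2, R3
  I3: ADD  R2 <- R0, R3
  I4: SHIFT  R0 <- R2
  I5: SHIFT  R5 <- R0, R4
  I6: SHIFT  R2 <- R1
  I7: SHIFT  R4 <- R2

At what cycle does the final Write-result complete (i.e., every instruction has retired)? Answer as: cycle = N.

cycle = 25

cycle 1: I1 dispatched to ADD
cycle 2: I1 operands ready, I2 dispatched to LSU
cycle 3: I2 operands ready
cycle 4: I1 complete, I2 complete
cycle 5: R5←I1, R4←I2
cycle 6: I3 dispatched to ADD
cycle 7: I3 operands ready, I4 dispatched to SHIFT
cycle 9: I3 complete
cycle 10: R2←I3
cycle 11: I4 operands ready
cycle 12: I4 complete
cycle 13: R0←I4
cycle 14: I5 dispatched to SHIFT
cycle 15: I5 operands ready
cycle 16: I5 complete
cycle 17: R5←I5
cycle 18: I6 dispatched to SHIFT
cycle 19: I6 operands ready
cycle 20: I6 complete
cycle 21: R2←I6
cycle 22: I7 dispatched to SHIFT
cycle 23: I7 operands ready
cycle 24: I7 complete
cycle 25: R4←I7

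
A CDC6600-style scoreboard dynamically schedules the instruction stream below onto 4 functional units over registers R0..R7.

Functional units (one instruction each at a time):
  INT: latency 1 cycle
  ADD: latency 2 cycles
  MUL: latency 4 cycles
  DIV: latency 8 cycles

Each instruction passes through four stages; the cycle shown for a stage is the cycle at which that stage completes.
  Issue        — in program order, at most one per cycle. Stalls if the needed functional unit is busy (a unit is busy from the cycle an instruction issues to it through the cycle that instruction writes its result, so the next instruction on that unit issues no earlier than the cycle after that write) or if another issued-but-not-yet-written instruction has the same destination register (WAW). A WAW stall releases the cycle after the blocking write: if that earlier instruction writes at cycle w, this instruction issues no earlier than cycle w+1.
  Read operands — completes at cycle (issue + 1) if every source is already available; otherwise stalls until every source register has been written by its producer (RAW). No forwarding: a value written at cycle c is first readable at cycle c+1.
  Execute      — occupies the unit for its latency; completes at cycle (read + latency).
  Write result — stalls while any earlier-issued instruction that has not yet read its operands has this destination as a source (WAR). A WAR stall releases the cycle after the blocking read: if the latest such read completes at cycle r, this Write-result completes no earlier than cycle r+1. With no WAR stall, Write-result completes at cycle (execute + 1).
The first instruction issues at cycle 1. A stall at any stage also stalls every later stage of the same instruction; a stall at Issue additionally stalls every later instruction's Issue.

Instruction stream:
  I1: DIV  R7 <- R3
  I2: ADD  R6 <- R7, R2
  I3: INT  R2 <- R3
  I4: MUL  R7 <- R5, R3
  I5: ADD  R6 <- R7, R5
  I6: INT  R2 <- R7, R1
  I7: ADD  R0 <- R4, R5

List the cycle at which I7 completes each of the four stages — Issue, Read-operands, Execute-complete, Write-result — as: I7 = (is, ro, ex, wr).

[1] issue I1 (DIV)
[2] I1 read-ops, issue I2 (ADD)
[3] issue I3 (INT)
[4] I3 read-ops
[5] I3 finished on INT
[10] I1 finished on DIV
[11] I1→R7
[12] I2 read-ops, issue I4 (MUL)
[13] I3→R2, I4 read-ops
[14] I2 finished on ADD
[15] I2→R6
[16] issue I5 (ADD)
[17] I4 finished on MUL, issue I6 (INT)
[18] I4→R7
[19] I5 read-ops, I6 read-ops
[20] I6 finished on INT
[21] I5 finished on ADD, I6→R2
[22] I5→R6
[23] issue I7 (ADD)
[24] I7 read-ops
[26] I7 finished on ADD
[27] I7→R0

I7 = (23, 24, 26, 27)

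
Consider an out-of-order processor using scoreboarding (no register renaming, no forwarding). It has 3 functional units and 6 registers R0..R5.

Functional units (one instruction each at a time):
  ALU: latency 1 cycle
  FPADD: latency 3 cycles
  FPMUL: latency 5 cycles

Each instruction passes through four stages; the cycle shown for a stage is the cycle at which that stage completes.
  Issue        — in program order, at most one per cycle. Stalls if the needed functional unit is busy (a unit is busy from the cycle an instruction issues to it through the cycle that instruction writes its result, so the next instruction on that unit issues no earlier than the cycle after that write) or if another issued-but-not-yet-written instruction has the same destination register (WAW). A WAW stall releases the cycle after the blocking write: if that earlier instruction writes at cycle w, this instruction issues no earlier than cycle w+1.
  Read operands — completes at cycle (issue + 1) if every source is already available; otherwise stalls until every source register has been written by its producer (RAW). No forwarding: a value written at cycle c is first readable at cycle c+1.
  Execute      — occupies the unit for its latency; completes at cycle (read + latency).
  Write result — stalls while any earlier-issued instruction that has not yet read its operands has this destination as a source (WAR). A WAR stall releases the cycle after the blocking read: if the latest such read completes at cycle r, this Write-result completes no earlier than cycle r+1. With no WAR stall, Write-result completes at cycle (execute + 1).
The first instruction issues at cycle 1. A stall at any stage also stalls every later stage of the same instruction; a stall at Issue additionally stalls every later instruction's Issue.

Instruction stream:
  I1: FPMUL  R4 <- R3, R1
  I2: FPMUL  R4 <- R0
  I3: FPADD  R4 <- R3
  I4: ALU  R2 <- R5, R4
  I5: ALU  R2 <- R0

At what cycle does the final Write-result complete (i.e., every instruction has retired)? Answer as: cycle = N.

cycle = 29

[1] issue I1 (FPMUL)
[2] I1 read-ops
[7] I1 finished on FPMUL
[8] I1→R4
[9] issue I2 (FPMUL)
[10] I2 read-ops
[15] I2 finished on FPMUL
[16] I2→R4
[17] issue I3 (FPADD)
[18] I3 read-ops; issue I4 (ALU)
[21] I3 finished on FPADD
[22] I3→R4
[23] I4 read-ops
[24] I4 finished on ALU
[25] I4→R2
[26] issue I5 (ALU)
[27] I5 read-ops
[28] I5 finished on ALU
[29] I5→R2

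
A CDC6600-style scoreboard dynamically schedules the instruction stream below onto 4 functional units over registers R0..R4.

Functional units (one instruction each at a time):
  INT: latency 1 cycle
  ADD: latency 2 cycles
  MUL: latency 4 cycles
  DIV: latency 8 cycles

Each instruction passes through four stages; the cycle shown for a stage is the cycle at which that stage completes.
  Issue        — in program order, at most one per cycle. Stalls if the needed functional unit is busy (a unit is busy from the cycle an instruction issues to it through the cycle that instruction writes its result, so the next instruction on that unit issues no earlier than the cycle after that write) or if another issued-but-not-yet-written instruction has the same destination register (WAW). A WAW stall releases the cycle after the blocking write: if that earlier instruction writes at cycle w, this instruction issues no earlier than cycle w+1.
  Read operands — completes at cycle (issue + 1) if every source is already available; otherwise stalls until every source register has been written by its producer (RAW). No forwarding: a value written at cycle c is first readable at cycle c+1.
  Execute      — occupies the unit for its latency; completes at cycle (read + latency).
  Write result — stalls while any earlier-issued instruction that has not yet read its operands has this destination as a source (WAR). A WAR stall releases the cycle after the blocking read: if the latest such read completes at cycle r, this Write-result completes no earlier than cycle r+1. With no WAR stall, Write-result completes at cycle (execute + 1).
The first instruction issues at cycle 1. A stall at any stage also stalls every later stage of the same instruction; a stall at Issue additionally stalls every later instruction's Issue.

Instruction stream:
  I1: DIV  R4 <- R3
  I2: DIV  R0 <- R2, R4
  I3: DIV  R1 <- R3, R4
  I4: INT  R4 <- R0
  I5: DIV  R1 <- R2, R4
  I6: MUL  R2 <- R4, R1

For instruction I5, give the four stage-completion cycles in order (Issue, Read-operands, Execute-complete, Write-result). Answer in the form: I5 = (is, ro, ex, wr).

I5 = (34, 35, 43, 44)

c1: I1→DIV
c2: I1 RO
c10: I1 EX
c11: I1 WR R4
c12: I2→DIV
c13: I2 RO
c21: I2 EX
c22: I2 WR R0
c23: I3→DIV
c24: I3 RO; I4→INT
c25: I4 RO
c26: I4 EX
c27: I4 WR R4
c32: I3 EX
c33: I3 WR R1
c34: I5→DIV
c35: I5 RO; I6→MUL
c43: I5 EX
c44: I5 WR R1
c45: I6 RO
c49: I6 EX
c50: I6 WR R2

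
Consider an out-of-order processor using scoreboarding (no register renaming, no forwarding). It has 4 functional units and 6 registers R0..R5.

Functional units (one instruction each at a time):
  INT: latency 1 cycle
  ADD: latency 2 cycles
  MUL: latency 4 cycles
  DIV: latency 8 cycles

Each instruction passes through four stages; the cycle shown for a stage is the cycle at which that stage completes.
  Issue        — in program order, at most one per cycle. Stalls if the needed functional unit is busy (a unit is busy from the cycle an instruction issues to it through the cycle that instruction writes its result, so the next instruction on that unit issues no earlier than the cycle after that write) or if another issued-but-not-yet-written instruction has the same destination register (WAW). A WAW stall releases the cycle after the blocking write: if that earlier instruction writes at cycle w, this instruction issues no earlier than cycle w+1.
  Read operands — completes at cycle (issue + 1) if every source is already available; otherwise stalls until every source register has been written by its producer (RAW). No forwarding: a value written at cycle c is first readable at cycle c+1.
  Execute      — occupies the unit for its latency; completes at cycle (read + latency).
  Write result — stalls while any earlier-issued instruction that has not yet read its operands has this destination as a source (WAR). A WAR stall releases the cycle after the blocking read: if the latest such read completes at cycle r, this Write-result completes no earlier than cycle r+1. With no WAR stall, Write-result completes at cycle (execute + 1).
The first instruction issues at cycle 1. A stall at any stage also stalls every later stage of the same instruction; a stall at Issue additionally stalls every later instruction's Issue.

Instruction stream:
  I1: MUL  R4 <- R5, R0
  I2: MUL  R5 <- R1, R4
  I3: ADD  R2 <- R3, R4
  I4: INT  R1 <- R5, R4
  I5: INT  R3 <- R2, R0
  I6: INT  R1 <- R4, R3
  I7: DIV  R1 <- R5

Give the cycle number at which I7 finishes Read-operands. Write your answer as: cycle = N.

cycle = 27

I1 -> (1, 2, 6, 7)
I2 -> (8, 9, 13, 14)  // struct: MUL busy until I1 writes@7
I3 -> (9, 10, 12, 13)
I4 -> (10, 15, 16, 17)  // RAW R5: wait I2 write@14
I5 -> (18, 19, 20, 21)  // struct: INT busy until I4 writes@17
I6 -> (22, 23, 24, 25)  // struct: INT busy until I5 writes@21
I7 -> (26, 27, 35, 36)  // WAW R1: wait I6 write@25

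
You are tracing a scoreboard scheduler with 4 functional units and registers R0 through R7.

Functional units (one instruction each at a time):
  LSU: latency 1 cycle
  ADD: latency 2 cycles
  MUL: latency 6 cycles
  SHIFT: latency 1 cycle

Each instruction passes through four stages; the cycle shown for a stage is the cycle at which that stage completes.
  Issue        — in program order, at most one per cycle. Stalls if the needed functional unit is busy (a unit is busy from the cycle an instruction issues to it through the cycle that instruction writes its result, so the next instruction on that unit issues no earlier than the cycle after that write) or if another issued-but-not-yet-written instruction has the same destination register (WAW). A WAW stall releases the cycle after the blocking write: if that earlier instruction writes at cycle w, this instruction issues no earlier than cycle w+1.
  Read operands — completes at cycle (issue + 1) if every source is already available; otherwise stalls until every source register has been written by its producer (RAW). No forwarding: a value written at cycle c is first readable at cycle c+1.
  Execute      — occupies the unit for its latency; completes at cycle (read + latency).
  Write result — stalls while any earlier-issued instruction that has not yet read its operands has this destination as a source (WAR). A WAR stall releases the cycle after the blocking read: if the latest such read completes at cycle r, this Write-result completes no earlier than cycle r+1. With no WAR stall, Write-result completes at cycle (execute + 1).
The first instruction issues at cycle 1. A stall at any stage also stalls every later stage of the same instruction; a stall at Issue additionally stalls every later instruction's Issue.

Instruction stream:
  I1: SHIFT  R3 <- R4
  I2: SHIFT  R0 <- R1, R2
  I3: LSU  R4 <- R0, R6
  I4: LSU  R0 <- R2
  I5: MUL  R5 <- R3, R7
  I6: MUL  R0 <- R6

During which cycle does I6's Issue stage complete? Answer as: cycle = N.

cycle = 22

I1 -> (1, 2, 3, 4)
I2 -> (5, 6, 7, 8)  // struct: SHIFT busy until I1 writes@4
I3 -> (6, 9, 10, 11)  // RAW R0: wait I2 write@8
I4 -> (12, 13, 14, 15)  // struct: LSU busy until I3 writes@11
I5 -> (13, 14, 20, 21)
I6 -> (22, 23, 29, 30)  // struct: MUL busy until I5 writes@21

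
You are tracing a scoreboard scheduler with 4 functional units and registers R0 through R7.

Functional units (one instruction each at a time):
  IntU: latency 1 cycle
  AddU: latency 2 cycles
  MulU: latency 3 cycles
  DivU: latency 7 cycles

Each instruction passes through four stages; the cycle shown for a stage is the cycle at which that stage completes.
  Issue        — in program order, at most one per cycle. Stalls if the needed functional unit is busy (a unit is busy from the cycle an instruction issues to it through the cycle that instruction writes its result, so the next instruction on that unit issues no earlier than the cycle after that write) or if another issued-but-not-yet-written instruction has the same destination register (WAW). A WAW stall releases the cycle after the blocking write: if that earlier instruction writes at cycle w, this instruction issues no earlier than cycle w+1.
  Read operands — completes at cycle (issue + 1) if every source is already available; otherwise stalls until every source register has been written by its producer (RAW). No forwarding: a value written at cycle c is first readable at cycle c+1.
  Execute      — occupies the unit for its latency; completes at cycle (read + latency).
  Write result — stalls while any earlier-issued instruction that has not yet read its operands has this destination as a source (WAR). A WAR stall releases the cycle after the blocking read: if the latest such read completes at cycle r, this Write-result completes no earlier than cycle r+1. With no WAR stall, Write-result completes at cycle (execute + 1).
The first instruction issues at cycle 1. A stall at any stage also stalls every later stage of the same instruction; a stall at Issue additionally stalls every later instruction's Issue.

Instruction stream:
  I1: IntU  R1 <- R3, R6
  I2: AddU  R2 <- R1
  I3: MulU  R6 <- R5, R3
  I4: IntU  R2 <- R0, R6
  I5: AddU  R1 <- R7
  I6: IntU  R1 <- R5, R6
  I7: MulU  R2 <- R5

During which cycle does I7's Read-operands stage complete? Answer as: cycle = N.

c1: I1 issues→IntU
c2: I1 reads, I2 issues→AddU
c3: I1 exec-done, I3 issues→MulU
c4: I1 writes R1, I3 reads
c5: I2 reads
c7: I2 exec-done, I3 exec-done
c8: I2 writes R2, I3 writes R6
c9: I4 issues→IntU
c10: I4 reads, I5 issues→AddU
c11: I4 exec-done, I5 reads
c12: I4 writes R2
c13: I5 exec-done
c14: I5 writes R1
c15: I6 issues→IntU
c16: I6 reads, I7 issues→MulU
c17: I6 exec-done, I7 reads
c18: I6 writes R1
c20: I7 exec-done
c21: I7 writes R2

cycle = 17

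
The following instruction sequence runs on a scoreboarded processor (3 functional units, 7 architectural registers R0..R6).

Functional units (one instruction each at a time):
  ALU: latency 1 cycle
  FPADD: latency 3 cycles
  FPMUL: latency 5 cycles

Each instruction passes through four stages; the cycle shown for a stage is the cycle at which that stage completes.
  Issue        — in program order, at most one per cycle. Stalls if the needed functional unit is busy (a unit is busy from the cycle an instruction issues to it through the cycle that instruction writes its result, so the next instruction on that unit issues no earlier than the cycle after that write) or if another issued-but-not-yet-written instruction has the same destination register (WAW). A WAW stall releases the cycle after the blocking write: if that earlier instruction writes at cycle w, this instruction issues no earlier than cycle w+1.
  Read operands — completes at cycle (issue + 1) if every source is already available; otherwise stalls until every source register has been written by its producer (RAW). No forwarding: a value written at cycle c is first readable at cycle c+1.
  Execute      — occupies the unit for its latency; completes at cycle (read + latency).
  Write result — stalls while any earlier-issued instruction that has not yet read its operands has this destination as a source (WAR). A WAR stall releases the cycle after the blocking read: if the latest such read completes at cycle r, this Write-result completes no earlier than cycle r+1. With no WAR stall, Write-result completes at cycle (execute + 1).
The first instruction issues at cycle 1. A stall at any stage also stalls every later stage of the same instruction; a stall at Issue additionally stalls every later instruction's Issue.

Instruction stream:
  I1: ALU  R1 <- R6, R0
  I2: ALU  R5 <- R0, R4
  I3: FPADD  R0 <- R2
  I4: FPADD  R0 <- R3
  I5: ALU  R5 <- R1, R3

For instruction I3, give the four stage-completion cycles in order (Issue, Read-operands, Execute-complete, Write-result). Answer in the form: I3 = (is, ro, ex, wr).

t=1  I1 issues→ALU
t=2  I1 reads
t=3  I1 exec-done
t=4  I1 writes R1
t=5  I2 issues→ALU
t=6  I2 reads; I3 issues→FPADD
t=7  I2 exec-done; I3 reads
t=8  I2 writes R5
t=10  I3 exec-done
t=11  I3 writes R0
t=12  I4 issues→FPADD
t=13  I4 reads; I5 issues→ALU
t=14  I5 reads
t=15  I5 exec-done
t=16  I4 exec-done; I5 writes R5
t=17  I4 writes R0

I3 = (6, 7, 10, 11)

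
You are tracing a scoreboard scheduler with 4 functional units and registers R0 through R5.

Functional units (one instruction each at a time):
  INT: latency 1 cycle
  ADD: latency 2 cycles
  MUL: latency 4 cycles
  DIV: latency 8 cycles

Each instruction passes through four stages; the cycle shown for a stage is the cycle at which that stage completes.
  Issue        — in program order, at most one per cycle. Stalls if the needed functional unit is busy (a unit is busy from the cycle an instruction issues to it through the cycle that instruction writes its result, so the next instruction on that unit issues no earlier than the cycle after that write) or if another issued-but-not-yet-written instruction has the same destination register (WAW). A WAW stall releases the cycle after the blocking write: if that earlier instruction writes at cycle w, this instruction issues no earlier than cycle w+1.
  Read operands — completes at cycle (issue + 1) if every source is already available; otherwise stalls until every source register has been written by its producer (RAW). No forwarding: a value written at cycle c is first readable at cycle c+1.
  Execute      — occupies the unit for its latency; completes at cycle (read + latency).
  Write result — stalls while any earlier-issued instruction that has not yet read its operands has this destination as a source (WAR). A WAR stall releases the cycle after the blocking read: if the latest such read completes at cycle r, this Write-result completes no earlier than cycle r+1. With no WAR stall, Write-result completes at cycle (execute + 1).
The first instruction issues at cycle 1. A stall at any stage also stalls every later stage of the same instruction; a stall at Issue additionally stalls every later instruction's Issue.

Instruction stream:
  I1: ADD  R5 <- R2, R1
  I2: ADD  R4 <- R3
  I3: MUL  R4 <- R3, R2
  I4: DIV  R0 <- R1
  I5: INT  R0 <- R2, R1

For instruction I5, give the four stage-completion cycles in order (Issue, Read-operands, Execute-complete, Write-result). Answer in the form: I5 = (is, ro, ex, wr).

I5 = (23, 24, 25, 26)

[1] I1→ADD
[2] I1 RO
[4] I1 EX
[5] I1 WR R5
[6] I2→ADD
[7] I2 RO
[9] I2 EX
[10] I2 WR R4
[11] I3→MUL
[12] I3 RO; I4→DIV
[13] I4 RO
[16] I3 EX
[17] I3 WR R4
[21] I4 EX
[22] I4 WR R0
[23] I5→INT
[24] I5 RO
[25] I5 EX
[26] I5 WR R0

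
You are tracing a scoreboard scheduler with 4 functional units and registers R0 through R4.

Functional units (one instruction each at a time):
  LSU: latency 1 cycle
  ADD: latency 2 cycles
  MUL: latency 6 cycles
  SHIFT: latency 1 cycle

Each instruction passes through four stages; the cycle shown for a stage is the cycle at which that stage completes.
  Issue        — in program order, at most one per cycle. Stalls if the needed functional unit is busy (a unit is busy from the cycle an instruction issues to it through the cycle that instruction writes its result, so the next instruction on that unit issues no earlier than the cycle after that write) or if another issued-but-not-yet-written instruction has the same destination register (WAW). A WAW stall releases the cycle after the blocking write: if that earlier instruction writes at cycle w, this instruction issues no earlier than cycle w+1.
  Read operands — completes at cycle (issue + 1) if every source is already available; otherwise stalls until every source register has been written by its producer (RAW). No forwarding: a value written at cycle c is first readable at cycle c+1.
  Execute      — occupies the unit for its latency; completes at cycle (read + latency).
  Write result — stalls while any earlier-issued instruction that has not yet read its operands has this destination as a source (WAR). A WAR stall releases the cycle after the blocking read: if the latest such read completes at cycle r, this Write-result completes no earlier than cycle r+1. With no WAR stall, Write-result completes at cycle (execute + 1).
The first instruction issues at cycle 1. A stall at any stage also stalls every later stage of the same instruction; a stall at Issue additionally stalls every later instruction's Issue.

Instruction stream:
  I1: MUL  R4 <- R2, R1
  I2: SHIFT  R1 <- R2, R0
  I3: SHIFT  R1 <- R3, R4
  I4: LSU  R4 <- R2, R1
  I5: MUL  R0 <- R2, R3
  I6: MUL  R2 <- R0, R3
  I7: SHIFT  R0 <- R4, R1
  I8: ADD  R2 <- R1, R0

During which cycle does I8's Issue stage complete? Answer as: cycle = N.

I1: IS=1 RO=2 EX=8 WR=9
I2: IS=2 RO=3 EX=4 WR=5
I3: IS=6 RO=10 EX=11 WR=12  [struct: SHIFT busy until I2 writes@5; RAW R4: wait I1 write@9]
I4: IS=10 RO=13 EX=14 WR=15  [WAW R4: wait I1 write@9; RAW R1: wait I3 write@12]
I5: IS=11 RO=12 EX=18 WR=19
I6: IS=20 RO=21 EX=27 WR=28  [struct: MUL busy until I5 writes@19]
I7: IS=21 RO=22 EX=23 WR=24
I8: IS=29 RO=30 EX=32 WR=33  [WAW R2: wait I6 write@28]

cycle = 29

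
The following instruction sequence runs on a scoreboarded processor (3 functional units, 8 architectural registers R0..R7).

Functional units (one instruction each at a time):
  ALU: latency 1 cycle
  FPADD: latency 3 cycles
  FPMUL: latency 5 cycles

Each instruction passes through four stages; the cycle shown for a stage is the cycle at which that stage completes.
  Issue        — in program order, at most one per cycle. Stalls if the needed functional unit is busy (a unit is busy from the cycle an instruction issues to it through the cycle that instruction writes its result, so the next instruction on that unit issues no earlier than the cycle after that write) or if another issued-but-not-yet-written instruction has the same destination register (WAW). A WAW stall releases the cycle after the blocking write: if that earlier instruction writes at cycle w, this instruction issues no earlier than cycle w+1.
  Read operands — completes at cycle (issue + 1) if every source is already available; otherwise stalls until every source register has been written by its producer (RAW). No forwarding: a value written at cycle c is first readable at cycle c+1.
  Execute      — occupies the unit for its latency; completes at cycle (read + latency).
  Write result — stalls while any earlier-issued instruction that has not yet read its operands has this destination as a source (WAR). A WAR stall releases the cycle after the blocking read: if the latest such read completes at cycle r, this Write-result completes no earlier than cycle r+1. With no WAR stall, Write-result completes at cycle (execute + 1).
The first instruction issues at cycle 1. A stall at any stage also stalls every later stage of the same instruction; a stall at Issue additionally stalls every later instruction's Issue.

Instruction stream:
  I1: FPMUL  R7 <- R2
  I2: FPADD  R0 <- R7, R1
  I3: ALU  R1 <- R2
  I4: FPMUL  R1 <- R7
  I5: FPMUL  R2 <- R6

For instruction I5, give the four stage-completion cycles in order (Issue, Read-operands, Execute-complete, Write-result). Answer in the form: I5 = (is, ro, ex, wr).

1) issue 1, read 2, done 7, write 8
2) issue 2, read 9, done 12, write 13  <RAW R7: wait I1 write@8>
3) issue 3, read 4, done 5, write 10  <WAR R1: wait I2 read@9>
4) issue 11, read 12, done 17, write 18  <WAW R1: wait I3 write@10>
5) issue 19, read 20, done 25, write 26  <struct: FPMUL busy until I4 writes@18>

I5 = (19, 20, 25, 26)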